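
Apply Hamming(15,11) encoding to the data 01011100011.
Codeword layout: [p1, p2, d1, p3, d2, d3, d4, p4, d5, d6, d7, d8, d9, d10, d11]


Parity bits: p1=0, p2=0, p3=0, p4=0

000010101100011


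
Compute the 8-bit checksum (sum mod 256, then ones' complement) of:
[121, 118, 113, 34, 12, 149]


Sum = 547 mod 256 = 35
Complement = 220

220


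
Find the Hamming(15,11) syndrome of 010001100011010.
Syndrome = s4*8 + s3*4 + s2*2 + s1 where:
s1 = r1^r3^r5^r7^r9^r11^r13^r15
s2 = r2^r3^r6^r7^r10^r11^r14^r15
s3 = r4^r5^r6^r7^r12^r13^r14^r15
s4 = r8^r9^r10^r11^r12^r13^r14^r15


s1=0, s2=1, s3=0, s4=1

Syndrome = 10 (error at position 10)


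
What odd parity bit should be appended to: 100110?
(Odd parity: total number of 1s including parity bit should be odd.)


Number of 1s in data: 3
Parity bit: 0

0


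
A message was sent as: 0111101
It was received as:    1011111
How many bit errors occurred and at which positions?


XOR: 1100010

3 error(s) at position(s): 0, 1, 5


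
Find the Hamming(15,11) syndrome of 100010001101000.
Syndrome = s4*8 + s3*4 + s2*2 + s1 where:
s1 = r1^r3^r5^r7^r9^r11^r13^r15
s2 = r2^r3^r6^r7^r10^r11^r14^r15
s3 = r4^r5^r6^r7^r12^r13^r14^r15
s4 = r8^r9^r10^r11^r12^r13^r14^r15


s1=1, s2=1, s3=0, s4=1

Syndrome = 11 (error at position 11)


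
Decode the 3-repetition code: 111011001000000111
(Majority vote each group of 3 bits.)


Groups: 111, 011, 001, 000, 000, 111
Majority votes: 110001

110001


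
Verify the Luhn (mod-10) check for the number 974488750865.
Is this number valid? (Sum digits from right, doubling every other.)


Luhn sum = 69
69 mod 10 = 9

Invalid (Luhn sum mod 10 = 9)


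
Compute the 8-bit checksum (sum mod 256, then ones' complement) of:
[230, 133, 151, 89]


Sum = 603 mod 256 = 91
Complement = 164

164


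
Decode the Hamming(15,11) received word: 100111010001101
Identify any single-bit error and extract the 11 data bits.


Syndrome = 0: no error detected

Data: 01100001101 (no errors)


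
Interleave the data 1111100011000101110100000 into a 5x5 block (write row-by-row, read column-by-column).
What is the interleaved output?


Matrix:
  11111
  00011
  00010
  11101
  00000
Read columns: 1001010010100101110011010

1001010010100101110011010


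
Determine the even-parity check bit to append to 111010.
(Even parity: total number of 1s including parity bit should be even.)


Number of 1s in data: 4
Parity bit: 0

0


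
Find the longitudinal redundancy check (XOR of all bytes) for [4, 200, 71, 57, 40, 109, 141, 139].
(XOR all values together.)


XOR chain: 4 ^ 200 ^ 71 ^ 57 ^ 40 ^ 109 ^ 141 ^ 139 = 241

241


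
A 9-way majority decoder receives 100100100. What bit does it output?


Ones: 3 out of 9
Threshold: 5

0 (3/9 voted 1)


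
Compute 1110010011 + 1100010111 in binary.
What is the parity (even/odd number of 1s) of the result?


1110010011 = 915
1100010111 = 791
Sum = 1706 = 11010101010
1s count = 6

even parity (6 ones in 11010101010)


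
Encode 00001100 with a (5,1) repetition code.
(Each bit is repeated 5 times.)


Each bit -> 5 copies

0000000000000000000011111111110000000000


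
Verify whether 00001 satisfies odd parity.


Number of 1s: 1

Yes, parity is correct (1 ones)


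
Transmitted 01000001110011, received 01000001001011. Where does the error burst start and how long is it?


XOR: 00000000111000

Burst at position 8, length 3


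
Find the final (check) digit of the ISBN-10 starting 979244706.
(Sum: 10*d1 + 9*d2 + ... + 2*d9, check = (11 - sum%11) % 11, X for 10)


Weighted sum: 323
323 mod 11 = 4

Check digit: 7


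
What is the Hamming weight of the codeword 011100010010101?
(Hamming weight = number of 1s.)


Counting 1s in 011100010010101

7


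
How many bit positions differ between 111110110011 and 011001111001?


XOR: 100111001010
Count of 1s: 6

6


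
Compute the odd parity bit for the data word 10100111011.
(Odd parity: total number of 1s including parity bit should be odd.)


Number of 1s in data: 7
Parity bit: 0

0


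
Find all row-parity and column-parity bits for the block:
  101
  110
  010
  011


Row parities: 0010
Column parities: 010

Row P: 0010, Col P: 010, Corner: 1


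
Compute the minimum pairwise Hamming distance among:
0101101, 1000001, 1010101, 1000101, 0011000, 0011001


Comparing all pairs, minimum distance: 1
Can detect 0 errors, correct 0 errors

1


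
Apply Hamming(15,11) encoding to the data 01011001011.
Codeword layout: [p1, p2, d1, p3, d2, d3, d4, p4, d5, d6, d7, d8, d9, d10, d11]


Parity bits: p1=0, p2=1, p3=1, p4=0

010110101001011


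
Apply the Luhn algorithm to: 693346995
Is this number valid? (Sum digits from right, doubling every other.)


Luhn sum = 54
54 mod 10 = 4

Invalid (Luhn sum mod 10 = 4)


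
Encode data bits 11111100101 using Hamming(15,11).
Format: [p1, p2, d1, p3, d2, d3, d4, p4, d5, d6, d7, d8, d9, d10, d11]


Parity bits: p1=0, p2=1, p3=1, p4=0

011111101100101


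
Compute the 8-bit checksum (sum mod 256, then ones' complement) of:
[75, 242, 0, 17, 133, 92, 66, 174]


Sum = 799 mod 256 = 31
Complement = 224

224


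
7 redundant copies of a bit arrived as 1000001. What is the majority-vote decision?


Ones: 2 out of 7
Threshold: 4

0 (2/7 voted 1)


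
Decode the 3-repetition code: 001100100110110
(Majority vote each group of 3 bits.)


Groups: 001, 100, 100, 110, 110
Majority votes: 00011

00011


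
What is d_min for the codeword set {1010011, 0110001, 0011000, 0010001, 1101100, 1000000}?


Comparing all pairs, minimum distance: 1
Can detect 0 errors, correct 0 errors

1


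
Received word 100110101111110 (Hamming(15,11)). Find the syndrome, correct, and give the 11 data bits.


Syndrome = 0: no error detected

Data: 01011111110 (no errors)


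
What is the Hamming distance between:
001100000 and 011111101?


XOR: 010011101
Count of 1s: 5

5


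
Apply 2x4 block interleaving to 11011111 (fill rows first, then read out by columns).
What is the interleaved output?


Matrix:
  1101
  1111
Read columns: 11110111

11110111


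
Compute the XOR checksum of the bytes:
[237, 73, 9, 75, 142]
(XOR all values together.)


XOR chain: 237 ^ 73 ^ 9 ^ 75 ^ 142 = 104

104


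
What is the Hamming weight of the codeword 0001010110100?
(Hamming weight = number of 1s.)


Counting 1s in 0001010110100

5


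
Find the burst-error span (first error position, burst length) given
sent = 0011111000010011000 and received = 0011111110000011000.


XOR: 0000000110010000000

Burst at position 7, length 5


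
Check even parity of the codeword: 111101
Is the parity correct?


Number of 1s: 5

No, parity error (5 ones)


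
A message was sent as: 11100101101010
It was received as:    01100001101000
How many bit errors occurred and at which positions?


XOR: 10000100000010

3 error(s) at position(s): 0, 5, 12


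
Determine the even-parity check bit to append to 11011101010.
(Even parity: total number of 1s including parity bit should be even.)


Number of 1s in data: 7
Parity bit: 1

1


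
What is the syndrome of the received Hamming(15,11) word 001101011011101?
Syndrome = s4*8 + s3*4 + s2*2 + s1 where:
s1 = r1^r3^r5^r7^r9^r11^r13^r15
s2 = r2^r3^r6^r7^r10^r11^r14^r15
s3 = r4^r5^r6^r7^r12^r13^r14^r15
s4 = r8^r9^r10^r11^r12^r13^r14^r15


s1=1, s2=0, s3=1, s4=0

Syndrome = 5 (error at position 5)


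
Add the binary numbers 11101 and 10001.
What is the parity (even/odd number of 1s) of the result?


11101 = 29
10001 = 17
Sum = 46 = 101110
1s count = 4

even parity (4 ones in 101110)


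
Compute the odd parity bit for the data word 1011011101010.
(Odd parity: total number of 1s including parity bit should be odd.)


Number of 1s in data: 8
Parity bit: 1

1


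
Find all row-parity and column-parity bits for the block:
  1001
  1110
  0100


Row parities: 011
Column parities: 0011

Row P: 011, Col P: 0011, Corner: 0


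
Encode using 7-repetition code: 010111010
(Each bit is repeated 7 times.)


Each bit -> 7 copies

000000011111110000000111111111111111111111000000011111110000000


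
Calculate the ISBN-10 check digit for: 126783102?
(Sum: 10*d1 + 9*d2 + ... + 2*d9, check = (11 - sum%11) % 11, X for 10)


Weighted sum: 196
196 mod 11 = 9

Check digit: 2


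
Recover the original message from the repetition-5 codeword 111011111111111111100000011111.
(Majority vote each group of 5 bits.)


Groups: 11101, 11111, 11111, 11110, 00000, 11111
Majority votes: 111101

111101


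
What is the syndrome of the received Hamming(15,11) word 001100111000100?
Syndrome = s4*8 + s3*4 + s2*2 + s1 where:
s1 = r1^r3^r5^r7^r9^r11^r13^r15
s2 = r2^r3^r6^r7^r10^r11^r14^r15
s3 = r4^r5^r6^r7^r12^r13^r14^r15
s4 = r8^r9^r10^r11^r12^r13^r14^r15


s1=0, s2=0, s3=1, s4=1

Syndrome = 12 (error at position 12)


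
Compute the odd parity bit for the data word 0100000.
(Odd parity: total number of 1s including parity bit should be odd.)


Number of 1s in data: 1
Parity bit: 0

0


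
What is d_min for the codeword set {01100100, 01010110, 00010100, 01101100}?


Comparing all pairs, minimum distance: 1
Can detect 0 errors, correct 0 errors

1


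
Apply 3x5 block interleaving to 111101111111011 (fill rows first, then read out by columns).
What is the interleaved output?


Matrix:
  11110
  11111
  11011
Read columns: 111111110111011

111111110111011


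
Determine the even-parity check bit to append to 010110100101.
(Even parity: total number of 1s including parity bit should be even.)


Number of 1s in data: 6
Parity bit: 0

0


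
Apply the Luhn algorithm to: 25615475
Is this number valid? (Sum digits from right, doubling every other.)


Luhn sum = 28
28 mod 10 = 8

Invalid (Luhn sum mod 10 = 8)


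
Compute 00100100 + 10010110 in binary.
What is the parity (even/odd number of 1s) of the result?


00100100 = 36
10010110 = 150
Sum = 186 = 10111010
1s count = 5

odd parity (5 ones in 10111010)


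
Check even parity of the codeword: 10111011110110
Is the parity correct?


Number of 1s: 10

Yes, parity is correct (10 ones)


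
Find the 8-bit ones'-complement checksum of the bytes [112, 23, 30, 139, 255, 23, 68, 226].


Sum = 876 mod 256 = 108
Complement = 147

147


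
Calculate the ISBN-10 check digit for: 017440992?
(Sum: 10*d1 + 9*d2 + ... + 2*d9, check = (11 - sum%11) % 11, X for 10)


Weighted sum: 184
184 mod 11 = 8

Check digit: 3


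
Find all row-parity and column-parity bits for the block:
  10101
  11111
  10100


Row parities: 110
Column parities: 11110

Row P: 110, Col P: 11110, Corner: 0


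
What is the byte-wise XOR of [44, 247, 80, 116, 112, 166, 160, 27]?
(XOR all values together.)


XOR chain: 44 ^ 247 ^ 80 ^ 116 ^ 112 ^ 166 ^ 160 ^ 27 = 146

146


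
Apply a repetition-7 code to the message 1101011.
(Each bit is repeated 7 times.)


Each bit -> 7 copies

1111111111111100000001111111000000011111111111111


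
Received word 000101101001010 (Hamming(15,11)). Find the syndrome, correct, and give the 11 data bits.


Syndrome = 14: error at position 14

Data: 00111001000 (corrected bit 14)


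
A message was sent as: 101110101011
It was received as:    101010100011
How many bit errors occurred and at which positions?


XOR: 000100001000

2 error(s) at position(s): 3, 8


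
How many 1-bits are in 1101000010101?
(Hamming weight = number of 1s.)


Counting 1s in 1101000010101

6


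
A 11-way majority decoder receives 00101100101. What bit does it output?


Ones: 5 out of 11
Threshold: 6

0 (5/11 voted 1)


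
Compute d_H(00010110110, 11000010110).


XOR: 11010100000
Count of 1s: 4

4


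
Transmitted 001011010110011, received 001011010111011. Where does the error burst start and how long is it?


XOR: 000000000001000

Burst at position 11, length 1


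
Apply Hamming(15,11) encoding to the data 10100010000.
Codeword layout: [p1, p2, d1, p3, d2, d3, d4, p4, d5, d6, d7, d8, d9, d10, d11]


Parity bits: p1=0, p2=1, p3=1, p4=1

011101010010000


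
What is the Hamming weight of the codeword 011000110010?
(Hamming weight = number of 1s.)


Counting 1s in 011000110010

5


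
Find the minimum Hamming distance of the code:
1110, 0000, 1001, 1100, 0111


Comparing all pairs, minimum distance: 1
Can detect 0 errors, correct 0 errors

1


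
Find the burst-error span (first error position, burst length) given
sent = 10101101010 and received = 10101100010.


XOR: 00000001000

Burst at position 7, length 1


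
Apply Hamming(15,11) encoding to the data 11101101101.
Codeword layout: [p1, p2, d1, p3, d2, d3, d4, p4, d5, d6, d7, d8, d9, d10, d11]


Parity bits: p1=1, p2=0, p3=1, p4=1

101111011101101


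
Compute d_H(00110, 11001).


XOR: 11111
Count of 1s: 5

5


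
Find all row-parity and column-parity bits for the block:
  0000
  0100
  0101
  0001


Row parities: 0101
Column parities: 0000

Row P: 0101, Col P: 0000, Corner: 0


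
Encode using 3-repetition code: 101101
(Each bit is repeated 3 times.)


Each bit -> 3 copies

111000111111000111


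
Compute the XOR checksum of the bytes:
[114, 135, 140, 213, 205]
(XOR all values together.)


XOR chain: 114 ^ 135 ^ 140 ^ 213 ^ 205 = 97

97


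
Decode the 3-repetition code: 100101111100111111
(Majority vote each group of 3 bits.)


Groups: 100, 101, 111, 100, 111, 111
Majority votes: 011011

011011


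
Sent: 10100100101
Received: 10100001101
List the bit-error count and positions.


XOR: 00000101000

2 error(s) at position(s): 5, 7


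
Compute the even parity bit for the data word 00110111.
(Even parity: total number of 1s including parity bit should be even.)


Number of 1s in data: 5
Parity bit: 1

1


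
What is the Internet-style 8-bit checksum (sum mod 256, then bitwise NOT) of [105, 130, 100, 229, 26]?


Sum = 590 mod 256 = 78
Complement = 177

177


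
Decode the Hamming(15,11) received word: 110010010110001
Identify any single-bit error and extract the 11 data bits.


Syndrome = 0: no error detected

Data: 01000110001 (no errors)


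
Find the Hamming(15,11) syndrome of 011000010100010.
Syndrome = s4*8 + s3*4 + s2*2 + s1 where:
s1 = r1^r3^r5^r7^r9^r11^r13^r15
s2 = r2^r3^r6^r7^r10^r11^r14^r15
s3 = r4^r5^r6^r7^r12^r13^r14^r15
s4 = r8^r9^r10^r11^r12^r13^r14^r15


s1=1, s2=0, s3=1, s4=1

Syndrome = 13 (error at position 13)


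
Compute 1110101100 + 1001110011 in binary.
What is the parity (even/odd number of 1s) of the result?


1110101100 = 940
1001110011 = 627
Sum = 1567 = 11000011111
1s count = 7

odd parity (7 ones in 11000011111)


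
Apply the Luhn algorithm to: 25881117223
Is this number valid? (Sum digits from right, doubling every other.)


Luhn sum = 36
36 mod 10 = 6

Invalid (Luhn sum mod 10 = 6)


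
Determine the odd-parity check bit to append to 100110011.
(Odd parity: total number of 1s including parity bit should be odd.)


Number of 1s in data: 5
Parity bit: 0

0


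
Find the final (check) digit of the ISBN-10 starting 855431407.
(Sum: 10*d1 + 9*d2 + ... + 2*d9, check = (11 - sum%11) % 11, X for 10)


Weighted sum: 246
246 mod 11 = 4

Check digit: 7


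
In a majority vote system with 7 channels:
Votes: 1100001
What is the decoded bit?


Ones: 3 out of 7
Threshold: 4

0 (3/7 voted 1)


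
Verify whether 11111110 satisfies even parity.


Number of 1s: 7

No, parity error (7 ones)


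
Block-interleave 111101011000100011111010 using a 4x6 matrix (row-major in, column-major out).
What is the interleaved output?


Matrix:
  111101
  011000
  100011
  111010
Read columns: 101111011101100000111010

101111011101100000111010


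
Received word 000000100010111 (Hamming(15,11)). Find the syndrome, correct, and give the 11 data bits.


Syndrome = 0: no error detected

Data: 00010010111 (no errors)


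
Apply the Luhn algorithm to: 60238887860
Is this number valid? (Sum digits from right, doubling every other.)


Luhn sum = 53
53 mod 10 = 3

Invalid (Luhn sum mod 10 = 3)


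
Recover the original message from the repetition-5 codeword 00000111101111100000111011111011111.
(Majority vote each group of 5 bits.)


Groups: 00000, 11110, 11111, 00000, 11101, 11110, 11111
Majority votes: 0110111

0110111


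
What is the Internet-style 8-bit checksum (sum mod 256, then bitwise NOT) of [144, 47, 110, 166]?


Sum = 467 mod 256 = 211
Complement = 44

44


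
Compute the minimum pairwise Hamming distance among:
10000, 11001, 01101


Comparing all pairs, minimum distance: 2
Can detect 1 errors, correct 0 errors

2


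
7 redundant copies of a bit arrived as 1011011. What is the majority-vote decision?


Ones: 5 out of 7
Threshold: 4

1 (5/7 voted 1)


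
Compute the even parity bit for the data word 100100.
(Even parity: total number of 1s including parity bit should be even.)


Number of 1s in data: 2
Parity bit: 0

0


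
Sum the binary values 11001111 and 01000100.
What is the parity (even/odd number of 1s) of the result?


11001111 = 207
01000100 = 68
Sum = 275 = 100010011
1s count = 4

even parity (4 ones in 100010011)


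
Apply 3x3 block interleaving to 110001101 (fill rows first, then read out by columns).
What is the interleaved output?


Matrix:
  110
  001
  101
Read columns: 101100011

101100011


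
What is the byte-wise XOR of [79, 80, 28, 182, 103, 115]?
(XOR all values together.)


XOR chain: 79 ^ 80 ^ 28 ^ 182 ^ 103 ^ 115 = 161

161


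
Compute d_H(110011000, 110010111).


XOR: 000001111
Count of 1s: 4

4


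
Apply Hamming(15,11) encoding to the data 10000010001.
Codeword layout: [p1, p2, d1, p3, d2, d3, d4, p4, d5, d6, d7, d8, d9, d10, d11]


Parity bits: p1=1, p2=1, p3=1, p4=0

111100000010001


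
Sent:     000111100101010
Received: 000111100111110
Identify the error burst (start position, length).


XOR: 000000000010100

Burst at position 10, length 3


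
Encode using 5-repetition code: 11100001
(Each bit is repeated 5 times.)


Each bit -> 5 copies

1111111111111110000000000000000000011111


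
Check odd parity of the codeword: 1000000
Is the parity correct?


Number of 1s: 1

Yes, parity is correct (1 ones)


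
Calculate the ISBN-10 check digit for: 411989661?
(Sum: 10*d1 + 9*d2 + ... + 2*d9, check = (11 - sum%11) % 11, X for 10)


Weighted sum: 257
257 mod 11 = 4

Check digit: 7


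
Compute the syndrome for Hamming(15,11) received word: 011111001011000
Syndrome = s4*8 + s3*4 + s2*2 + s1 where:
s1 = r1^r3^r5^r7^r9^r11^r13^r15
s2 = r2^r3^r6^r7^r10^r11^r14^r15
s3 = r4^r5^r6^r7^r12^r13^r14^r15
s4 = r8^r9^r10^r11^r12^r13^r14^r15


s1=0, s2=0, s3=0, s4=1

Syndrome = 8 (error at position 8)


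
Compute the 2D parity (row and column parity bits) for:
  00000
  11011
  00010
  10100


Row parities: 0010
Column parities: 01101

Row P: 0010, Col P: 01101, Corner: 1


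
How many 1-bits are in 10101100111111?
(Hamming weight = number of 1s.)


Counting 1s in 10101100111111

10


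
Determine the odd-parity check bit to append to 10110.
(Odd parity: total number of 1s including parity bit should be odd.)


Number of 1s in data: 3
Parity bit: 0

0


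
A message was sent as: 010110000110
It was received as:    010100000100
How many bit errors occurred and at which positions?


XOR: 000010000010

2 error(s) at position(s): 4, 10


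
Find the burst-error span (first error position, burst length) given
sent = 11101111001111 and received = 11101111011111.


XOR: 00000000010000

Burst at position 9, length 1


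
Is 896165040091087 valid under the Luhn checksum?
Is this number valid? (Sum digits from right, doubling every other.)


Luhn sum = 65
65 mod 10 = 5

Invalid (Luhn sum mod 10 = 5)


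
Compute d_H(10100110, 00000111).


XOR: 10100001
Count of 1s: 3

3


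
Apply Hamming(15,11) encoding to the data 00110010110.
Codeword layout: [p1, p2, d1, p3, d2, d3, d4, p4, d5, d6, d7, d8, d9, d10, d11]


Parity bits: p1=1, p2=0, p3=0, p4=1

100001110010110


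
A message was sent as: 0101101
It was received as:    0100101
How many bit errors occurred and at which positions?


XOR: 0001000

1 error(s) at position(s): 3


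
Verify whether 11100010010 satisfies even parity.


Number of 1s: 5

No, parity error (5 ones)


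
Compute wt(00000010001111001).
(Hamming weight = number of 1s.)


Counting 1s in 00000010001111001

6


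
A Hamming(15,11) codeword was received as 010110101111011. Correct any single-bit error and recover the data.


Syndrome = 1: error at position 1

Data: 01011111011 (corrected bit 1)


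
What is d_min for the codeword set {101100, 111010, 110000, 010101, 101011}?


Comparing all pairs, minimum distance: 2
Can detect 1 errors, correct 0 errors

2


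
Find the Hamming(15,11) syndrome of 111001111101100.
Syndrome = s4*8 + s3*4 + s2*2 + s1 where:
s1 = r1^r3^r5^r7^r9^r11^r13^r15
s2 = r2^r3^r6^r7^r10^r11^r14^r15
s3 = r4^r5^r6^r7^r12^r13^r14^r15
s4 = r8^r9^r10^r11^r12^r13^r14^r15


s1=1, s2=1, s3=0, s4=1

Syndrome = 11 (error at position 11)


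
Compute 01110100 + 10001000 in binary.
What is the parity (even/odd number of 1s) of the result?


01110100 = 116
10001000 = 136
Sum = 252 = 11111100
1s count = 6

even parity (6 ones in 11111100)


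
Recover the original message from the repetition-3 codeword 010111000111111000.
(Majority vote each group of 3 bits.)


Groups: 010, 111, 000, 111, 111, 000
Majority votes: 010110

010110


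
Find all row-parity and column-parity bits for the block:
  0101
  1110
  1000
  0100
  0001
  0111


Row parities: 011111
Column parities: 0001

Row P: 011111, Col P: 0001, Corner: 1


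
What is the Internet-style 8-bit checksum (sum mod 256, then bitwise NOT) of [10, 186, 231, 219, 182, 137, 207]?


Sum = 1172 mod 256 = 148
Complement = 107

107


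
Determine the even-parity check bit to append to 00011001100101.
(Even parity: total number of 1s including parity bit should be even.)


Number of 1s in data: 6
Parity bit: 0

0


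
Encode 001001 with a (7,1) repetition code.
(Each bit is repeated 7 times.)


Each bit -> 7 copies

000000000000001111111000000000000001111111


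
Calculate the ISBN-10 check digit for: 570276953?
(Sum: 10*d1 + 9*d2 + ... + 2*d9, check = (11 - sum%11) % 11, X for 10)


Weighted sum: 256
256 mod 11 = 3

Check digit: 8


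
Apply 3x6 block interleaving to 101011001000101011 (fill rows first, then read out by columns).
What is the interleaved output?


Matrix:
  101011
  001000
  101011
Read columns: 101000111000101101

101000111000101101


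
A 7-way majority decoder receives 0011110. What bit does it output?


Ones: 4 out of 7
Threshold: 4

1 (4/7 voted 1)


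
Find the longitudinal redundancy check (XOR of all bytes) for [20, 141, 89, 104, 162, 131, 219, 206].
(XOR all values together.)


XOR chain: 20 ^ 141 ^ 89 ^ 104 ^ 162 ^ 131 ^ 219 ^ 206 = 156

156


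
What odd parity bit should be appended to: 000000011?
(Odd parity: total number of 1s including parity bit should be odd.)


Number of 1s in data: 2
Parity bit: 1

1


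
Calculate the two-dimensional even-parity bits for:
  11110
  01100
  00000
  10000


Row parities: 0001
Column parities: 00010

Row P: 0001, Col P: 00010, Corner: 1


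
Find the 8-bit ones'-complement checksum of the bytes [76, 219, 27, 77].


Sum = 399 mod 256 = 143
Complement = 112

112


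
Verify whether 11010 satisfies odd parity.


Number of 1s: 3

Yes, parity is correct (3 ones)


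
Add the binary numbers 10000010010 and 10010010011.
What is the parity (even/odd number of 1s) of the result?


10000010010 = 1042
10010010011 = 1171
Sum = 2213 = 100010100101
1s count = 5

odd parity (5 ones in 100010100101)


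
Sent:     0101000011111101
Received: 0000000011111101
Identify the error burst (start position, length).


XOR: 0101000000000000

Burst at position 1, length 3


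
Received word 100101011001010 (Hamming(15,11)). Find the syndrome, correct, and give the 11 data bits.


Syndrome = 0: no error detected

Data: 00101001010 (no errors)


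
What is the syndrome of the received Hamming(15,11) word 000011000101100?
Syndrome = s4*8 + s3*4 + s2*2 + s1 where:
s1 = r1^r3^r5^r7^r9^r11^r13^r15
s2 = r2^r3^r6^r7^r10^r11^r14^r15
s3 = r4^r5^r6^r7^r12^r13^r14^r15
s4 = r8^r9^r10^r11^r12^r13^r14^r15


s1=0, s2=0, s3=0, s4=1

Syndrome = 8 (error at position 8)


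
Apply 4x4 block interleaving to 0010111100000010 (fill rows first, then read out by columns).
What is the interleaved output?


Matrix:
  0010
  1111
  0000
  0010
Read columns: 0100010011010100

0100010011010100


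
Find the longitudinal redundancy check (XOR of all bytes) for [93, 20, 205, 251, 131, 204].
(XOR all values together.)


XOR chain: 93 ^ 20 ^ 205 ^ 251 ^ 131 ^ 204 = 48

48


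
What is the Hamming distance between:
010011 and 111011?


XOR: 101000
Count of 1s: 2

2


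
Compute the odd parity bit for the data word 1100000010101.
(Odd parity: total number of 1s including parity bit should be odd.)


Number of 1s in data: 5
Parity bit: 0

0


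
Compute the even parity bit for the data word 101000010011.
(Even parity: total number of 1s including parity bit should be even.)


Number of 1s in data: 5
Parity bit: 1

1


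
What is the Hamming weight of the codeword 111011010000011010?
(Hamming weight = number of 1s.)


Counting 1s in 111011010000011010

9


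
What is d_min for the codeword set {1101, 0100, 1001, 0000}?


Comparing all pairs, minimum distance: 1
Can detect 0 errors, correct 0 errors

1


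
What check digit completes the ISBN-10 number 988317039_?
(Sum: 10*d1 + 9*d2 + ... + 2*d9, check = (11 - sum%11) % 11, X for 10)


Weighted sum: 315
315 mod 11 = 7

Check digit: 4


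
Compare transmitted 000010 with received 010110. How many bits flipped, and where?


XOR: 010100

2 error(s) at position(s): 1, 3


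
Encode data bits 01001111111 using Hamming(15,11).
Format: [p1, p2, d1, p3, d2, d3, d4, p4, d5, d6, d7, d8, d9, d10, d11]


Parity bits: p1=1, p2=0, p3=1, p4=1

100110011111111


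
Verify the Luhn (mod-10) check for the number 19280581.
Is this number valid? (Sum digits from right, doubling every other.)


Luhn sum = 36
36 mod 10 = 6

Invalid (Luhn sum mod 10 = 6)


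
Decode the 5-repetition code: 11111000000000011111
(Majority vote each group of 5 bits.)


Groups: 11111, 00000, 00000, 11111
Majority votes: 1001

1001


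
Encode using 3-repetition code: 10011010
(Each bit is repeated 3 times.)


Each bit -> 3 copies

111000000111111000111000


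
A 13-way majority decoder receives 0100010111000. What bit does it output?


Ones: 5 out of 13
Threshold: 7

0 (5/13 voted 1)


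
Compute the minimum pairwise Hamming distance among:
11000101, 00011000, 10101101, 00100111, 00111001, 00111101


Comparing all pairs, minimum distance: 1
Can detect 0 errors, correct 0 errors

1


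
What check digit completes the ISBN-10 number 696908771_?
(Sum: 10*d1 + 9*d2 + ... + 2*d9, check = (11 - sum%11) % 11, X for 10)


Weighted sum: 343
343 mod 11 = 2

Check digit: 9


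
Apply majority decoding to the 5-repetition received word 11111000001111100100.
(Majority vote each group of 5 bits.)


Groups: 11111, 00000, 11111, 00100
Majority votes: 1010

1010


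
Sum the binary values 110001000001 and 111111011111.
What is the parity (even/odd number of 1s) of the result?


110001000001 = 3137
111111011111 = 4063
Sum = 7200 = 1110000100000
1s count = 4

even parity (4 ones in 1110000100000)


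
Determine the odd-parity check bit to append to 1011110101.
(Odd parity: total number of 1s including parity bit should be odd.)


Number of 1s in data: 7
Parity bit: 0

0


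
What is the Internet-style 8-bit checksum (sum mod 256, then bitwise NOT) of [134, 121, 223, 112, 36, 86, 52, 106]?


Sum = 870 mod 256 = 102
Complement = 153

153


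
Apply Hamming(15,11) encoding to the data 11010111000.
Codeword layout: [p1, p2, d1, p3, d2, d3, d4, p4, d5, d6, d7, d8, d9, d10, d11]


Parity bits: p1=0, p2=0, p3=1, p4=1

001110110111000


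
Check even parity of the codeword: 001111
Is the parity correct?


Number of 1s: 4

Yes, parity is correct (4 ones)


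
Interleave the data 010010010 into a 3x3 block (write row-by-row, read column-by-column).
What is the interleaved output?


Matrix:
  010
  010
  010
Read columns: 000111000

000111000


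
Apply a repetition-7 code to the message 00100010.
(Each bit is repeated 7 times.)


Each bit -> 7 copies

00000000000000111111100000000000000000000011111110000000


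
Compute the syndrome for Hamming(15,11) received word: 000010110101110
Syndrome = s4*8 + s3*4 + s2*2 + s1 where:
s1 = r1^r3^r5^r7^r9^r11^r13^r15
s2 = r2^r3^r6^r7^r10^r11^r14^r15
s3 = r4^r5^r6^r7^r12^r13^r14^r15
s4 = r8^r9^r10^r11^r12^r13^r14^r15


s1=1, s2=1, s3=1, s4=1

Syndrome = 15 (error at position 15)


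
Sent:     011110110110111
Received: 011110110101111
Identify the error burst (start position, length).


XOR: 000000000011000

Burst at position 10, length 2


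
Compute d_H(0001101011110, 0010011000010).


XOR: 0011110011100
Count of 1s: 7

7


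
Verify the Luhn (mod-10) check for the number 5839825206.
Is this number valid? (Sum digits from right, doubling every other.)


Luhn sum = 42
42 mod 10 = 2

Invalid (Luhn sum mod 10 = 2)


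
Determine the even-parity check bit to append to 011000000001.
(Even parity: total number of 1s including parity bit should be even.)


Number of 1s in data: 3
Parity bit: 1

1


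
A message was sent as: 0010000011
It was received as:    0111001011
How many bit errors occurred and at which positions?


XOR: 0101001000

3 error(s) at position(s): 1, 3, 6


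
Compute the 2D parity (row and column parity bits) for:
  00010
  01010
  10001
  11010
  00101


Row parities: 10010
Column parities: 00110

Row P: 10010, Col P: 00110, Corner: 0


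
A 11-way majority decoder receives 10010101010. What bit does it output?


Ones: 5 out of 11
Threshold: 6

0 (5/11 voted 1)


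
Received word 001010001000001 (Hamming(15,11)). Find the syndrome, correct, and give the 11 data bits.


Syndrome = 0: no error detected

Data: 11001000001 (no errors)


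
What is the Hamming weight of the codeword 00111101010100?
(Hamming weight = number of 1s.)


Counting 1s in 00111101010100

7


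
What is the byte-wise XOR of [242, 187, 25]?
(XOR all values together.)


XOR chain: 242 ^ 187 ^ 25 = 80

80


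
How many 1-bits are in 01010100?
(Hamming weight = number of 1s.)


Counting 1s in 01010100

3


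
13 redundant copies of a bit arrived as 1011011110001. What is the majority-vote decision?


Ones: 8 out of 13
Threshold: 7

1 (8/13 voted 1)


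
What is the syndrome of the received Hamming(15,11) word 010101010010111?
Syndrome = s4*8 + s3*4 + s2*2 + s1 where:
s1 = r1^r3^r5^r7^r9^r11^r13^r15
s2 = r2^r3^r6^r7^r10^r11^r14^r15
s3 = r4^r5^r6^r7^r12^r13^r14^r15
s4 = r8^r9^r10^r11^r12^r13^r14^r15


s1=1, s2=1, s3=1, s4=1

Syndrome = 15 (error at position 15)


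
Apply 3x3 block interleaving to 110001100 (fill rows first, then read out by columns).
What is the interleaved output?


Matrix:
  110
  001
  100
Read columns: 101100010

101100010


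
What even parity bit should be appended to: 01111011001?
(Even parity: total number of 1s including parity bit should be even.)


Number of 1s in data: 7
Parity bit: 1

1


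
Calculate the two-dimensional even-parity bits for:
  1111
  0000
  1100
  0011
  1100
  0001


Row parities: 000001
Column parities: 1101

Row P: 000001, Col P: 1101, Corner: 1


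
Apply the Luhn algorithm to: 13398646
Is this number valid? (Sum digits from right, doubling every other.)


Luhn sum = 47
47 mod 10 = 7

Invalid (Luhn sum mod 10 = 7)


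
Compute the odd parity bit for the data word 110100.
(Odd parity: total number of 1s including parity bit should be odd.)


Number of 1s in data: 3
Parity bit: 0

0


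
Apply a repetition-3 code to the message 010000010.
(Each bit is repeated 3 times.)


Each bit -> 3 copies

000111000000000000000111000


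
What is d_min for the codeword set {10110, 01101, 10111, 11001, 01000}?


Comparing all pairs, minimum distance: 1
Can detect 0 errors, correct 0 errors

1


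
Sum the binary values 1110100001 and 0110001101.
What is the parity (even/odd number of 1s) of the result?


1110100001 = 929
0110001101 = 397
Sum = 1326 = 10100101110
1s count = 6

even parity (6 ones in 10100101110)


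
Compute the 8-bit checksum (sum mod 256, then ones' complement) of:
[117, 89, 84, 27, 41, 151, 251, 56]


Sum = 816 mod 256 = 48
Complement = 207

207


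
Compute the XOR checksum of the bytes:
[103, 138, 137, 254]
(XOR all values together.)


XOR chain: 103 ^ 138 ^ 137 ^ 254 = 154

154


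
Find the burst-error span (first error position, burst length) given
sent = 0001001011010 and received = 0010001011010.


XOR: 0011000000000

Burst at position 2, length 2


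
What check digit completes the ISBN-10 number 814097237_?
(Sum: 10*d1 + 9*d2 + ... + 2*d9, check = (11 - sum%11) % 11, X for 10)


Weighted sum: 241
241 mod 11 = 10

Check digit: 1


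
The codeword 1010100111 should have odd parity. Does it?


Number of 1s: 6

No, parity error (6 ones)


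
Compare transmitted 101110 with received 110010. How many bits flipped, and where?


XOR: 011100

3 error(s) at position(s): 1, 2, 3


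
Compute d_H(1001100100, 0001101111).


XOR: 1000001011
Count of 1s: 4

4


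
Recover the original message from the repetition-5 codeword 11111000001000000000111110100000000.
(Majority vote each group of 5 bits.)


Groups: 11111, 00000, 10000, 00000, 11111, 01000, 00000
Majority votes: 1000100

1000100


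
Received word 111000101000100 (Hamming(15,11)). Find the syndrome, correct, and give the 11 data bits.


Syndrome = 3: error at position 3

Data: 00011000100 (corrected bit 3)


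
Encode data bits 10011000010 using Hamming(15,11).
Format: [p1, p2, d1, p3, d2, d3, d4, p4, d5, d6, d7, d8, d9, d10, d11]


Parity bits: p1=1, p2=1, p3=0, p4=0

111000101000010


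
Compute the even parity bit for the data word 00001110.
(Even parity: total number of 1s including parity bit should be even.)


Number of 1s in data: 3
Parity bit: 1

1


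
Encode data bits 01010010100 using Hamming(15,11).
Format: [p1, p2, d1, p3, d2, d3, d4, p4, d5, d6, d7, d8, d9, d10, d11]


Parity bits: p1=0, p2=0, p3=1, p4=0

000110100010100


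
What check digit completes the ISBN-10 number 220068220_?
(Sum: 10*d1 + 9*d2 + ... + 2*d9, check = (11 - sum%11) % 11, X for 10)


Weighted sum: 128
128 mod 11 = 7

Check digit: 4


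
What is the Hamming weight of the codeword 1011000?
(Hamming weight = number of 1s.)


Counting 1s in 1011000

3


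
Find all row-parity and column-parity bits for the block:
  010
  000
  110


Row parities: 100
Column parities: 100

Row P: 100, Col P: 100, Corner: 1


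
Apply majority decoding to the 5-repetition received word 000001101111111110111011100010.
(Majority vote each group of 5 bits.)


Groups: 00000, 11011, 11111, 11011, 10111, 00010
Majority votes: 011110

011110


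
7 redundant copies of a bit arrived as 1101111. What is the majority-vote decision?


Ones: 6 out of 7
Threshold: 4

1 (6/7 voted 1)


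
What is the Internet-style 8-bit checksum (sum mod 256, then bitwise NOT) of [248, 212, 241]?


Sum = 701 mod 256 = 189
Complement = 66

66


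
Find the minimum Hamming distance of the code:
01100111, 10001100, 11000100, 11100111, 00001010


Comparing all pairs, minimum distance: 1
Can detect 0 errors, correct 0 errors

1


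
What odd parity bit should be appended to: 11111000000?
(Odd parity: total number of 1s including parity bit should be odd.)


Number of 1s in data: 5
Parity bit: 0

0


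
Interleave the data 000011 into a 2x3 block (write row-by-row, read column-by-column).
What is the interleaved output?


Matrix:
  000
  011
Read columns: 000101

000101


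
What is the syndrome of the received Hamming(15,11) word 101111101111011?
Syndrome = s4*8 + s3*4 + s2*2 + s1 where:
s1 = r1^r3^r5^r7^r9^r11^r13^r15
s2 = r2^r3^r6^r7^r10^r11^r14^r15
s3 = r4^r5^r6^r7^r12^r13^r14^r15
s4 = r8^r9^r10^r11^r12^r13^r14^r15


s1=1, s2=1, s3=1, s4=0

Syndrome = 7 (error at position 7)


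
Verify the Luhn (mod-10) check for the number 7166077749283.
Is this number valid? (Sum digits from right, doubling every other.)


Luhn sum = 60
60 mod 10 = 0

Valid (Luhn sum mod 10 = 0)


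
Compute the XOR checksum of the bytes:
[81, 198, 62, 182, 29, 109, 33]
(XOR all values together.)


XOR chain: 81 ^ 198 ^ 62 ^ 182 ^ 29 ^ 109 ^ 33 = 78

78


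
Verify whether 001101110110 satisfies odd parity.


Number of 1s: 7

Yes, parity is correct (7 ones)


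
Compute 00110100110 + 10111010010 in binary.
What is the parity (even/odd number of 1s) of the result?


00110100110 = 422
10111010010 = 1490
Sum = 1912 = 11101111000
1s count = 7

odd parity (7 ones in 11101111000)


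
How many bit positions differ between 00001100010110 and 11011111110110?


XOR: 11010011100000
Count of 1s: 6

6


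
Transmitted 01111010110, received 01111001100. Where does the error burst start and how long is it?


XOR: 00000011010

Burst at position 6, length 4


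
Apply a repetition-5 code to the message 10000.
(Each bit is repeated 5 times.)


Each bit -> 5 copies

1111100000000000000000000


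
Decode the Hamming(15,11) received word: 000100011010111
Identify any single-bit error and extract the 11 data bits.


Syndrome = 2: error at position 2

Data: 00001010111 (corrected bit 2)


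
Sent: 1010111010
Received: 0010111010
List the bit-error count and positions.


XOR: 1000000000

1 error(s) at position(s): 0


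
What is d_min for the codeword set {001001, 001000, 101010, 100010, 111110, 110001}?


Comparing all pairs, minimum distance: 1
Can detect 0 errors, correct 0 errors

1


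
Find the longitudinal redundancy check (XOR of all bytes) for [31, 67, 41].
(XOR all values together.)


XOR chain: 31 ^ 67 ^ 41 = 117

117


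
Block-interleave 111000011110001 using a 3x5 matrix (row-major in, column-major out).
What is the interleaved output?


Matrix:
  11100
  00111
  10001
Read columns: 101100110010011

101100110010011


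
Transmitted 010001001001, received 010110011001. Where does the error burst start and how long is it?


XOR: 000111010000

Burst at position 3, length 5


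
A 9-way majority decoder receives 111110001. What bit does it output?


Ones: 6 out of 9
Threshold: 5

1 (6/9 voted 1)


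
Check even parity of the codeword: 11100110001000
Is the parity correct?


Number of 1s: 6

Yes, parity is correct (6 ones)


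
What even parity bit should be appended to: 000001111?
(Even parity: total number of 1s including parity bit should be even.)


Number of 1s in data: 4
Parity bit: 0

0


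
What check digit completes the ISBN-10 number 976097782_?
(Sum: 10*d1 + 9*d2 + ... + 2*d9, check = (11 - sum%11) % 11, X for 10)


Weighted sum: 346
346 mod 11 = 5

Check digit: 6


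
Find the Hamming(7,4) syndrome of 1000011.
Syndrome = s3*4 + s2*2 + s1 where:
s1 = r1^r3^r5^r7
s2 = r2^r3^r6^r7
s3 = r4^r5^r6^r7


s1=0, s2=0, s3=0

Syndrome = 0 (no error)
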